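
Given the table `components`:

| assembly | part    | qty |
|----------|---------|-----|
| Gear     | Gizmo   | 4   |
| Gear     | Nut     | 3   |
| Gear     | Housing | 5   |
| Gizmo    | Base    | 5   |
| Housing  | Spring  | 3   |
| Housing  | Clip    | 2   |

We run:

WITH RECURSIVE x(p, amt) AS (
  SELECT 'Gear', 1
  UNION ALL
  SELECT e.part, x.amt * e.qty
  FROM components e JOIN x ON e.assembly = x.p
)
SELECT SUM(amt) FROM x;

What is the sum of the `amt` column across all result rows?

Base: (Gear, amt=1).
Iteration 1: components of {Gear} -> Gizmo = 1*4 = 4, Housing = 1*5 = 5, Nut = 1*3 = 3.
Iteration 2: components of {Gizmo,Housing,Nut} -> Base = 4*5 = 20, Clip = 5*2 = 10, Spring = 5*3 = 15.
Iteration 3: no further components; recursion stops.
SUM(amt) = 1 + 4 + 3 + 5 + 20 + 15 + 10 = 58.

58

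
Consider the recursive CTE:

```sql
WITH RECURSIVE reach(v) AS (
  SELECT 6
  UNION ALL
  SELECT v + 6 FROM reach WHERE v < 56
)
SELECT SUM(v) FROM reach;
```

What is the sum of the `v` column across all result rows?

330

Base: v=6.
Iteration 1: 6 < 56 holds -> v = 6 + 6 = 12.
Iteration 2: 12 < 56 holds -> v = 12 + 6 = 18.
Iteration 3: 18 < 56 holds -> v = 18 + 6 = 24.
Iteration 4: 24 < 56 holds -> v = 24 + 6 = 30.
Iteration 5: 30 < 56 holds -> v = 30 + 6 = 36.
Iteration 6: 36 < 56 holds -> v = 36 + 6 = 42.
Iteration 7: 42 < 56 holds -> v = 42 + 6 = 48.
Iteration 8: 48 < 56 holds -> v = 48 + 6 = 54.
Iteration 9: 54 < 56 holds -> v = 54 + 6 = 60.
Iteration 10: 60 < 56 fails; recursion stops.
SUM(v) = 6 + 12 + 18 + 24 + 30 + 36 + 42 + 48 + 54 + 60 = 330.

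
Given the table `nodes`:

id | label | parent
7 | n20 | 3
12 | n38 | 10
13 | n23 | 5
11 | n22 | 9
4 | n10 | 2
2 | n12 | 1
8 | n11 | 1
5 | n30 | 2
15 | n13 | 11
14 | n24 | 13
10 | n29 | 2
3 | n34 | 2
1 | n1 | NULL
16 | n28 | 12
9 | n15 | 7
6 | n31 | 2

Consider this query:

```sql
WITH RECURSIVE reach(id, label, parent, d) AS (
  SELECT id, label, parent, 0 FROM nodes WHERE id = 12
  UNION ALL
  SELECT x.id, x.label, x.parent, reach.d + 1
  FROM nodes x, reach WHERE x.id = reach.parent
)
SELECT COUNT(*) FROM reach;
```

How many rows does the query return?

4

Base: id=12 (n38), parent=10, d 0.
Iteration 1: join on id=10 -> n29 (id 10, parent=2, d 1).
Iteration 2: join on id=2 -> n12 (id 2, parent=1, d 2).
Iteration 3: join on id=1 -> n1 (id 1, parent=NULL, d 3).
Iteration 4: parent is NULL; no match; recursion stops.
Total rows emitted: 4.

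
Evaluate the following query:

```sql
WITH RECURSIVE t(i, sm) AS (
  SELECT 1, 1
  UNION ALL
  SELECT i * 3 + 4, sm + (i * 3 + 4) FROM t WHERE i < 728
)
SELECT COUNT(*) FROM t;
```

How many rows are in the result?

Base: i=1, sm=1.
Iteration 1: 1 < 728 holds -> i = 1 * 3 + 4 = 7, sm = 1 + 7 = 8.
Iteration 2: 7 < 728 holds -> i = 7 * 3 + 4 = 25, sm = 8 + 25 = 33.
Iteration 3: 25 < 728 holds -> i = 25 * 3 + 4 = 79, sm = 33 + 79 = 112.
Iteration 4: 79 < 728 holds -> i = 79 * 3 + 4 = 241, sm = 112 + 241 = 353.
Iteration 5: 241 < 728 holds -> i = 241 * 3 + 4 = 727, sm = 353 + 727 = 1080.
Iteration 6: 727 < 728 holds -> i = 727 * 3 + 4 = 2185, sm = 1080 + 2185 = 3265.
Iteration 7: 2185 < 728 fails; recursion stops.
Total rows emitted: 7.

7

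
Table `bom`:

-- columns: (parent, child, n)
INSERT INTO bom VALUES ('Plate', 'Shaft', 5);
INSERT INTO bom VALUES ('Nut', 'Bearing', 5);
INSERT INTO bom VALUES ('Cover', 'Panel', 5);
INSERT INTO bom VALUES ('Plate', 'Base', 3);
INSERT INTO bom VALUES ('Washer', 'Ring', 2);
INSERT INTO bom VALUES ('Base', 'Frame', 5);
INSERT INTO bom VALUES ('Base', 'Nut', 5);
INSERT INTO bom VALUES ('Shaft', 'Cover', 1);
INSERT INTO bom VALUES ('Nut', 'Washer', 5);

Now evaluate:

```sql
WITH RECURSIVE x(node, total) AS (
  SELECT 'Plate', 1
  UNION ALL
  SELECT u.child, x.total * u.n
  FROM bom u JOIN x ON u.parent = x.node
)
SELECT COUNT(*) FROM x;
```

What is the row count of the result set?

Base: (Plate, total=1).
Iteration 1: components of {Plate} -> Base = 1*3 = 3, Shaft = 1*5 = 5.
Iteration 2: components of {Base,Shaft} -> Cover = 5*1 = 5, Frame = 3*5 = 15, Nut = 3*5 = 15.
Iteration 3: components of {Cover,Frame,Nut} -> Bearing = 15*5 = 75, Panel = 5*5 = 25, Washer = 15*5 = 75.
Iteration 4: components of {Bearing,Panel,Washer} -> Ring = 75*2 = 150.
Iteration 5: no further components; recursion stops.
Total rows emitted: 10.

10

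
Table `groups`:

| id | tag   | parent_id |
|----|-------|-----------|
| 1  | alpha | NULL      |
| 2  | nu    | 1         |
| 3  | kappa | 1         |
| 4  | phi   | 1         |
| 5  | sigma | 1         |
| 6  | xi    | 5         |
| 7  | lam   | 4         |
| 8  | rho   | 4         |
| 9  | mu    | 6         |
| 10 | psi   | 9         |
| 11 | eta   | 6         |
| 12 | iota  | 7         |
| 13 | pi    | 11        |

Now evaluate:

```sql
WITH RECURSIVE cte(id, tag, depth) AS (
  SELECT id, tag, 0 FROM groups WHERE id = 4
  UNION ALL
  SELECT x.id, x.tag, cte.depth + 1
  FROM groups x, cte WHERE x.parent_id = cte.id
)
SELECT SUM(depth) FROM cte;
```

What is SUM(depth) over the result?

Base: id=4 (phi) at depth 0.
Iteration 1: rows with parent_id in {4} -> lam (id 7, depth 1), rho (id 8, depth 1).
Iteration 2: rows with parent_id in {7,8} -> iota (id 12, depth 2).
Iteration 3: no rows with parent_id in {12}; recursion stops.
SUM(depth) = 0 + 1 + 1 + 2 = 4.

4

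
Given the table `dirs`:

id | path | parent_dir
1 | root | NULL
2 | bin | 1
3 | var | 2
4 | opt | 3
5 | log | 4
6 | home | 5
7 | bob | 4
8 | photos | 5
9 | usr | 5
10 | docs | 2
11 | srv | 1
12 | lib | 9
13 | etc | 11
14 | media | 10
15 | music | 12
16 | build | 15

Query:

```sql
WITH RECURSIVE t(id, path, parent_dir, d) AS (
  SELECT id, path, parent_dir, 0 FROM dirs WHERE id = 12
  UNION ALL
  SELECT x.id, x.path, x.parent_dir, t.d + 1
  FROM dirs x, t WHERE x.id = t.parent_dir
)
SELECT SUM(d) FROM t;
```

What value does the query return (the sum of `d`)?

Base: id=12 (lib), parent_dir=9, d 0.
Iteration 1: join on id=9 -> usr (id 9, parent_dir=5, d 1).
Iteration 2: join on id=5 -> log (id 5, parent_dir=4, d 2).
Iteration 3: join on id=4 -> opt (id 4, parent_dir=3, d 3).
Iteration 4: join on id=3 -> var (id 3, parent_dir=2, d 4).
Iteration 5: join on id=2 -> bin (id 2, parent_dir=1, d 5).
Iteration 6: join on id=1 -> root (id 1, parent_dir=NULL, d 6).
Iteration 7: parent_dir is NULL; no match; recursion stops.
SUM(d) = 0 + 1 + 2 + 3 + 4 + 5 + 6 = 21.

21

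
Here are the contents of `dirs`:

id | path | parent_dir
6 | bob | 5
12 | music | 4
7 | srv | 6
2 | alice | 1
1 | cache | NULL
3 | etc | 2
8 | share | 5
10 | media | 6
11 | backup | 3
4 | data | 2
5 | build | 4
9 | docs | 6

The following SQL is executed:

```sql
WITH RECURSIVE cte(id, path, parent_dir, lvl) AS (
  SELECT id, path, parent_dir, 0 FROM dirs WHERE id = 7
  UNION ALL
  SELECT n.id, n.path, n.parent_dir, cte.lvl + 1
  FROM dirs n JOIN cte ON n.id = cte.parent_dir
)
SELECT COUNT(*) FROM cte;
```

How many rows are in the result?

6

Base: id=7 (srv), parent_dir=6, lvl 0.
Iteration 1: join on id=6 -> bob (id 6, parent_dir=5, lvl 1).
Iteration 2: join on id=5 -> build (id 5, parent_dir=4, lvl 2).
Iteration 3: join on id=4 -> data (id 4, parent_dir=2, lvl 3).
Iteration 4: join on id=2 -> alice (id 2, parent_dir=1, lvl 4).
Iteration 5: join on id=1 -> cache (id 1, parent_dir=NULL, lvl 5).
Iteration 6: parent_dir is NULL; no match; recursion stops.
Total rows emitted: 6.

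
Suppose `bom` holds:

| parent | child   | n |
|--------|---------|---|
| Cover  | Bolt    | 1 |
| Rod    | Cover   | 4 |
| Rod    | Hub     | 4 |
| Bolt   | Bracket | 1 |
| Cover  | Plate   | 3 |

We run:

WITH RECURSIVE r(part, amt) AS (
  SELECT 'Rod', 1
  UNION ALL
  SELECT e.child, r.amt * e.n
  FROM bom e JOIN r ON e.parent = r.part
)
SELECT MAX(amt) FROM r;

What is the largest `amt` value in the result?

12

Base: (Rod, amt=1).
Iteration 1: components of {Rod} -> Cover = 1*4 = 4, Hub = 1*4 = 4.
Iteration 2: components of {Cover,Hub} -> Bolt = 4*1 = 4, Plate = 4*3 = 12.
Iteration 3: components of {Bolt,Plate} -> Bracket = 4*1 = 4.
Iteration 4: no further components; recursion stops.
amt values: 1, 4, 4, 4, 12, 4; the maximum is 12.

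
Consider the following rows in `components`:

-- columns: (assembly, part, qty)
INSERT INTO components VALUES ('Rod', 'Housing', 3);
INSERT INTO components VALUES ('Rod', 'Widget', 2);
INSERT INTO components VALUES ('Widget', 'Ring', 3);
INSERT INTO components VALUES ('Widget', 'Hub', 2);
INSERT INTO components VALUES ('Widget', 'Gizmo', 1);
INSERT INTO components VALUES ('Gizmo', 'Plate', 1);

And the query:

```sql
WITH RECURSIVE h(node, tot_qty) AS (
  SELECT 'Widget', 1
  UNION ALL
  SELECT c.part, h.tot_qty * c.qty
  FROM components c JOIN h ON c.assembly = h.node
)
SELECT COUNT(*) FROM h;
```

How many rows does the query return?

5

Base: (Widget, tot_qty=1).
Iteration 1: components of {Widget} -> Gizmo = 1*1 = 1, Hub = 1*2 = 2, Ring = 1*3 = 3.
Iteration 2: components of {Gizmo,Hub,Ring} -> Plate = 1*1 = 1.
Iteration 3: no further components; recursion stops.
Total rows emitted: 5.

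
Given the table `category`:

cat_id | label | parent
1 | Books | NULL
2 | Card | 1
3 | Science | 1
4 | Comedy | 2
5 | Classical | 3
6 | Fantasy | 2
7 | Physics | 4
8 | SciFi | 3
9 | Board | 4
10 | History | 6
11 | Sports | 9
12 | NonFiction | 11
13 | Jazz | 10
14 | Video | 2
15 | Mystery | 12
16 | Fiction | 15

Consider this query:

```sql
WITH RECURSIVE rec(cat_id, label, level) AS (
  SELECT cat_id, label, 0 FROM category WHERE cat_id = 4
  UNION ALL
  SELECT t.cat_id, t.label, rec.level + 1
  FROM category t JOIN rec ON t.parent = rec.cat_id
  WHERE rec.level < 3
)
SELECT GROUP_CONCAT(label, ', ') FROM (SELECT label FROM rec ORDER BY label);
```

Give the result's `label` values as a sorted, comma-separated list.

Base: cat_id=4 (Comedy) at level 0.
Iteration 1: rows with parent in {4} -> Physics (id 7, level 1), Board (id 9, level 1).
Iteration 2: rows with parent in {7,9} -> Sports (id 11, level 2).
Iteration 3: rows with parent in {11} -> NonFiction (id 12, level 3).
Iteration 4: level < 3 fails for all current rows; recursion stops.

Board, Comedy, NonFiction, Physics, Sports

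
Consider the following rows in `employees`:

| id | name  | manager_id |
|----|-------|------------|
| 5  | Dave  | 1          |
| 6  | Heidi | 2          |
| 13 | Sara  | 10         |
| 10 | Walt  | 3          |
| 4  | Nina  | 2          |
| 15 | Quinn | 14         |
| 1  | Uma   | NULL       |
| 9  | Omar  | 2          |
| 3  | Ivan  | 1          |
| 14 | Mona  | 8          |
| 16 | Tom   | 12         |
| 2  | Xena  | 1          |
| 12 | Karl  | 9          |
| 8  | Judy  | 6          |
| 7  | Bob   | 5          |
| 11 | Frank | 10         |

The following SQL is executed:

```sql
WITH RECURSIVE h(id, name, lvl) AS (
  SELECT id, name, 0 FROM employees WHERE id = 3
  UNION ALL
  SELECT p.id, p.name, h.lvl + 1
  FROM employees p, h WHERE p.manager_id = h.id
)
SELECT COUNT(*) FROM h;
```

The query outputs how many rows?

4

Base: id=3 (Ivan) at lvl 0.
Iteration 1: rows with manager_id in {3} -> Walt (id 10, lvl 1).
Iteration 2: rows with manager_id in {10} -> Frank (id 11, lvl 2), Sara (id 13, lvl 2).
Iteration 3: no rows with manager_id in {11,13}; recursion stops.
Total rows emitted: 4.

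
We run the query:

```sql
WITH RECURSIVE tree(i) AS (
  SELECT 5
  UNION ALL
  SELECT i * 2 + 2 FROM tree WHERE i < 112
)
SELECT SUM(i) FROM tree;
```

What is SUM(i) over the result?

Base: i=5.
Iteration 1: 5 < 112 holds -> i = 5 * 2 + 2 = 12.
Iteration 2: 12 < 112 holds -> i = 12 * 2 + 2 = 26.
Iteration 3: 26 < 112 holds -> i = 26 * 2 + 2 = 54.
Iteration 4: 54 < 112 holds -> i = 54 * 2 + 2 = 110.
Iteration 5: 110 < 112 holds -> i = 110 * 2 + 2 = 222.
Iteration 6: 222 < 112 fails; recursion stops.
SUM(i) = 5 + 12 + 26 + 54 + 110 + 222 = 429.

429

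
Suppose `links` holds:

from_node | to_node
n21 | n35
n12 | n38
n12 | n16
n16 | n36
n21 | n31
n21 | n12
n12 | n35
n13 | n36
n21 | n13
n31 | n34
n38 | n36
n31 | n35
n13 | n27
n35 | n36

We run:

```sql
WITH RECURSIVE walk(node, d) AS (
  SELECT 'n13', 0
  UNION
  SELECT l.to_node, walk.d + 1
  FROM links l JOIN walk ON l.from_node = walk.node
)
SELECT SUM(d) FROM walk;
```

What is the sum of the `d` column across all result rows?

2

Base: (n13, d=0).
Iteration 1: edges from {n13} -> (n27, d=1), (n36, d=1).
Iteration 2: no outgoing edges from {n27,n36}; recursion stops.
SUM(d) = 0 + 1 + 1 = 2.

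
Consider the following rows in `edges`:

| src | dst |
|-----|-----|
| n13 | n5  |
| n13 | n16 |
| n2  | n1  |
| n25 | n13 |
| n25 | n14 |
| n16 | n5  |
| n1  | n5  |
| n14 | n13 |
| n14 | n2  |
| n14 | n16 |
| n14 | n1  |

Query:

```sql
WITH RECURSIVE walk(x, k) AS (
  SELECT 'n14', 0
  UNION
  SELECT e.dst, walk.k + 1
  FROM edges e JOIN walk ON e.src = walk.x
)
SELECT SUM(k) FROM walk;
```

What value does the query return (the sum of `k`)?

Base: (n14, k=0).
Iteration 1: edges from {n14} -> (n1, k=1), (n13, k=1), (n16, k=1), (n2, k=1).
Iteration 2: edges from {n1,n13,n16,n2} -> (n1, k=2), (n16, k=2), (n5, k=2). [UNION drops 2 duplicate row(s)]
Iteration 3: edges from {n1,n16,n5} -> (n5, k=3). [UNION drops 1 duplicate row(s)]
Iteration 4: no outgoing edges from {n5}; recursion stops.
SUM(k) = 0 + 1 + 1 + 1 + 1 + 2 + 2 + 2 + 3 = 13.

13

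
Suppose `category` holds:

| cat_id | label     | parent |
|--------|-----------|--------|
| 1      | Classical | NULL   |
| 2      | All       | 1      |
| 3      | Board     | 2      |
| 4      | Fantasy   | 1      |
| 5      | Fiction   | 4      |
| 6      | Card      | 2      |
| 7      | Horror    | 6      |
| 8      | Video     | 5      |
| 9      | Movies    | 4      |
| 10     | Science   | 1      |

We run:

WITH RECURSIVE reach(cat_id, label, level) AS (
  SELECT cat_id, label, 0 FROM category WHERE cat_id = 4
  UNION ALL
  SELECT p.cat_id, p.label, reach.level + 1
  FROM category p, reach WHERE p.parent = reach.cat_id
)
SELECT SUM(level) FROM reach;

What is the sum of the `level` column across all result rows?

Base: cat_id=4 (Fantasy) at level 0.
Iteration 1: rows with parent in {4} -> Fiction (id 5, level 1), Movies (id 9, level 1).
Iteration 2: rows with parent in {5,9} -> Video (id 8, level 2).
Iteration 3: no rows with parent in {8}; recursion stops.
SUM(level) = 0 + 1 + 1 + 2 = 4.

4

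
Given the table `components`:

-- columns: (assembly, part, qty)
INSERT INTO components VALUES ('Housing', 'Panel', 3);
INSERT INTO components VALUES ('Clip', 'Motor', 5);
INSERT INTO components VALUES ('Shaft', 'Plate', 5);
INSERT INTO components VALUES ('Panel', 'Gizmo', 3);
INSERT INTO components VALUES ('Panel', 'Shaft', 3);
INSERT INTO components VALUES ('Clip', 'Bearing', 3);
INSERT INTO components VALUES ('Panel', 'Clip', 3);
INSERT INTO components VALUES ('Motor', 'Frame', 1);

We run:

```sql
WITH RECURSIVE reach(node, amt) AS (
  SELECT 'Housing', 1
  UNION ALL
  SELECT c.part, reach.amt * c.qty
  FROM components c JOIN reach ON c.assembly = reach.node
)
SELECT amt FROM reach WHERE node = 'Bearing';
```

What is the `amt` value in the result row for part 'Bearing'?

Base: (Housing, amt=1).
Iteration 1: components of {Housing} -> Panel = 1*3 = 3.
Iteration 2: components of {Panel} -> Clip = 3*3 = 9, Gizmo = 3*3 = 9, Shaft = 3*3 = 9.
Iteration 3: components of {Clip,Gizmo,Shaft} -> Bearing = 9*3 = 27, Motor = 9*5 = 45, Plate = 9*5 = 45.
Iteration 4: components of {Bearing,Motor,Plate} -> Frame = 45*1 = 45.
Iteration 5: no further components; recursion stops.

27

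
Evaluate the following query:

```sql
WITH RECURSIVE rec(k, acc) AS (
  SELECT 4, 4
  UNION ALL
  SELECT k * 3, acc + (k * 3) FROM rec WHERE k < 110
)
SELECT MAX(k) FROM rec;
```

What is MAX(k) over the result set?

324

Base: k=4, acc=4.
Iteration 1: 4 < 110 holds -> k = 4 * 3 = 12, acc = 4 + 12 = 16.
Iteration 2: 12 < 110 holds -> k = 12 * 3 = 36, acc = 16 + 36 = 52.
Iteration 3: 36 < 110 holds -> k = 36 * 3 = 108, acc = 52 + 108 = 160.
Iteration 4: 108 < 110 holds -> k = 108 * 3 = 324, acc = 160 + 324 = 484.
Iteration 5: 324 < 110 fails; recursion stops.
k values: 4, 12, 36, 108, 324; the maximum is 324.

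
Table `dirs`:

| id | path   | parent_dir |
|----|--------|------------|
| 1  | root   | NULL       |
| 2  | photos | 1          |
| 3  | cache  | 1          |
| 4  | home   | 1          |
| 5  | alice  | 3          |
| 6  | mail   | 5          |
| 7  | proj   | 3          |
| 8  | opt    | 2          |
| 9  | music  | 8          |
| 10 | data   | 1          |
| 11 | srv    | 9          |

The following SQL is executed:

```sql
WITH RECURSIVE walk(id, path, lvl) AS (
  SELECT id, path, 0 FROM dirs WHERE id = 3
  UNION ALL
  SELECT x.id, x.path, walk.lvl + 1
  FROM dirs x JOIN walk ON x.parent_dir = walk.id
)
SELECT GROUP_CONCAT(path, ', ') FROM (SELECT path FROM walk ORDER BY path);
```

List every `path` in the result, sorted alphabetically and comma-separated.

alice, cache, mail, proj

Base: id=3 (cache) at lvl 0.
Iteration 1: rows with parent_dir in {3} -> alice (id 5, lvl 1), proj (id 7, lvl 1).
Iteration 2: rows with parent_dir in {5,7} -> mail (id 6, lvl 2).
Iteration 3: no rows with parent_dir in {6}; recursion stops.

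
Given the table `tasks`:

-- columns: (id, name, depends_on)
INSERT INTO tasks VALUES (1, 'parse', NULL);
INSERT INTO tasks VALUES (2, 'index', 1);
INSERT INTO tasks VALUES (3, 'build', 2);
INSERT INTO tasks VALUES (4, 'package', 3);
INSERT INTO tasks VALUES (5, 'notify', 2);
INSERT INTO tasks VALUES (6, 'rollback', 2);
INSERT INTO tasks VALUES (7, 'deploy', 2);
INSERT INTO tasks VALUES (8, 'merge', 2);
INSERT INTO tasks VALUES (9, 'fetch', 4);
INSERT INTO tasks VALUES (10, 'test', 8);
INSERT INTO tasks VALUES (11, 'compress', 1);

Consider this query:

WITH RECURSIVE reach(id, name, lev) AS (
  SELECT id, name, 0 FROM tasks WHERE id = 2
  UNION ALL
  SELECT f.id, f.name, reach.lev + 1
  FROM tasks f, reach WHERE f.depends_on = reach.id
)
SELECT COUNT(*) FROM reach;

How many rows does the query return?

9

Base: id=2 (index) at lev 0.
Iteration 1: rows with depends_on in {2} -> build (id 3, lev 1), notify (id 5, lev 1), rollback (id 6, lev 1), deploy (id 7, lev 1), merge (id 8, lev 1).
Iteration 2: rows with depends_on in {3,5,6,7,8} -> package (id 4, lev 2), test (id 10, lev 2).
Iteration 3: rows with depends_on in {4,10} -> fetch (id 9, lev 3).
Iteration 4: no rows with depends_on in {9}; recursion stops.
Total rows emitted: 9.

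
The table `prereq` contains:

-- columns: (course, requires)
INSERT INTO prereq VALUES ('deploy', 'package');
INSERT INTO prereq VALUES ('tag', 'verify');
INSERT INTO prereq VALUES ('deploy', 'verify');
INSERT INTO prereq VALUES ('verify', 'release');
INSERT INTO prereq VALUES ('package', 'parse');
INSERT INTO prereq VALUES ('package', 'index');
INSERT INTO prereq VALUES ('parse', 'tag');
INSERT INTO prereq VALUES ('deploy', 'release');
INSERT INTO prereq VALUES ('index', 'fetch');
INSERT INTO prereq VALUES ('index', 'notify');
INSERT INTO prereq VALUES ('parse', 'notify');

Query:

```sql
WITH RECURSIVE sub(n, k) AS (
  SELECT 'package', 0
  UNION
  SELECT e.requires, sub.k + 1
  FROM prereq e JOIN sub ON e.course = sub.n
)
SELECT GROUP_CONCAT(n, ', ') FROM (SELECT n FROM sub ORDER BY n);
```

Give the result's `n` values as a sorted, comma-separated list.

fetch, index, notify, package, parse, release, tag, verify

Base: (package, k=0).
Iteration 1: edges from {package} -> (index, k=1), (parse, k=1).
Iteration 2: edges from {index,parse} -> (fetch, k=2), (notify, k=2), (tag, k=2). [UNION drops 1 duplicate row(s)]
Iteration 3: edges from {fetch,notify,tag} -> (verify, k=3).
Iteration 4: edges from {verify} -> (release, k=4).
Iteration 5: no outgoing edges from {release}; recursion stops.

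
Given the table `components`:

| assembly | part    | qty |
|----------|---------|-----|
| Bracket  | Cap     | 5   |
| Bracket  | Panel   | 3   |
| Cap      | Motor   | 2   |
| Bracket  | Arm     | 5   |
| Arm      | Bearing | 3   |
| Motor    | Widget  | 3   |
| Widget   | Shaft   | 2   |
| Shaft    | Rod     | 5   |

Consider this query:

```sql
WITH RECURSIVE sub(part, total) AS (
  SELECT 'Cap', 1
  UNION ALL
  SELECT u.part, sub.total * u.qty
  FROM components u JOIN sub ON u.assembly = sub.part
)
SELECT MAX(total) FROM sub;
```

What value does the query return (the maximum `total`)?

60

Base: (Cap, total=1).
Iteration 1: components of {Cap} -> Motor = 1*2 = 2.
Iteration 2: components of {Motor} -> Widget = 2*3 = 6.
Iteration 3: components of {Widget} -> Shaft = 6*2 = 12.
Iteration 4: components of {Shaft} -> Rod = 12*5 = 60.
Iteration 5: no further components; recursion stops.
total values: 1, 2, 6, 12, 60; the maximum is 60.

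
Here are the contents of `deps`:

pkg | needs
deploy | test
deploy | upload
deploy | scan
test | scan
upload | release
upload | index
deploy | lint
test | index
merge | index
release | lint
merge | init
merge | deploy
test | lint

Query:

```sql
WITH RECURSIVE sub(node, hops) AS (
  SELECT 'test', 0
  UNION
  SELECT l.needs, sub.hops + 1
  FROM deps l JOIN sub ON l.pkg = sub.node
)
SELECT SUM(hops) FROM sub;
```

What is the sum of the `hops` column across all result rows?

Base: (test, hops=0).
Iteration 1: edges from {test} -> (index, hops=1), (lint, hops=1), (scan, hops=1).
Iteration 2: no outgoing edges from {index,lint,scan}; recursion stops.
SUM(hops) = 0 + 1 + 1 + 1 = 3.

3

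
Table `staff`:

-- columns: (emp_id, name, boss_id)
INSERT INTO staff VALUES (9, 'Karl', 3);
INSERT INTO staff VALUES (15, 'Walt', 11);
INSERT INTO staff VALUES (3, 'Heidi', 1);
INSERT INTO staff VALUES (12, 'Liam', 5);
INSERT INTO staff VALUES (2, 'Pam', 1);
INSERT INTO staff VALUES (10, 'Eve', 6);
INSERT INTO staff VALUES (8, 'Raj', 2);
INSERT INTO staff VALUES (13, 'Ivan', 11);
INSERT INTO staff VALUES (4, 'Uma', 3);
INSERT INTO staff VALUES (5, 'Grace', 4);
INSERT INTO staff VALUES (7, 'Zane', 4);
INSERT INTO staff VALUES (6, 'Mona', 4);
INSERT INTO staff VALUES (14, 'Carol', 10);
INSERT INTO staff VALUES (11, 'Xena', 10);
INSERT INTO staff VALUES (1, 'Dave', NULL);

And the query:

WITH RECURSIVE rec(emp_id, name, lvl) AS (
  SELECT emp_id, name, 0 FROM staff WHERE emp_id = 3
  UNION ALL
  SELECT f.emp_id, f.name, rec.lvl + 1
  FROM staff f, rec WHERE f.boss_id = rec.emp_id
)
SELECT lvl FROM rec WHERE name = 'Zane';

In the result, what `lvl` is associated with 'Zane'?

Base: emp_id=3 (Heidi) at lvl 0.
Iteration 1: rows with boss_id in {3} -> Uma (id 4, lvl 1), Karl (id 9, lvl 1).
Iteration 2: rows with boss_id in {4,9} -> Grace (id 5, lvl 2), Mona (id 6, lvl 2), Zane (id 7, lvl 2).
Iteration 3: rows with boss_id in {5,6,7} -> Eve (id 10, lvl 3), Liam (id 12, lvl 3).
Iteration 4: rows with boss_id in {10,12} -> Xena (id 11, lvl 4), Carol (id 14, lvl 4).
Iteration 5: rows with boss_id in {11,14} -> Ivan (id 13, lvl 5), Walt (id 15, lvl 5).
Iteration 6: no rows with boss_id in {13,15}; recursion stops.

2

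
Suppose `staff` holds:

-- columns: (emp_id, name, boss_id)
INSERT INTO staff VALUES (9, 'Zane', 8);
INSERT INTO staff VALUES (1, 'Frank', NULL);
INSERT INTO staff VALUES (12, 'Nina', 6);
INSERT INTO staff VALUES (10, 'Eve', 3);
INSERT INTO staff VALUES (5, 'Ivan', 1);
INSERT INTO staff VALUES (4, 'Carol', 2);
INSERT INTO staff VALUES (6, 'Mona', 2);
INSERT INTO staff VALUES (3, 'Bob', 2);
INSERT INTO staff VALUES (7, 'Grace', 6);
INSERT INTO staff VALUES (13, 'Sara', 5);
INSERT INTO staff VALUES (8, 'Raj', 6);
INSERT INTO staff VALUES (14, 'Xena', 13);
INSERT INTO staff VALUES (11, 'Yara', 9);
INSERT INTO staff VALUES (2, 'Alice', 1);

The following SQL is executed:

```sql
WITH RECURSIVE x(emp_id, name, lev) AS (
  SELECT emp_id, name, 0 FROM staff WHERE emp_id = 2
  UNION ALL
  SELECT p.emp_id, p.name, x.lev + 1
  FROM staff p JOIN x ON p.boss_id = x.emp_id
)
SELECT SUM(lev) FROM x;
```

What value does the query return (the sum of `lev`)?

18

Base: emp_id=2 (Alice) at lev 0.
Iteration 1: rows with boss_id in {2} -> Bob (id 3, lev 1), Carol (id 4, lev 1), Mona (id 6, lev 1).
Iteration 2: rows with boss_id in {3,4,6} -> Grace (id 7, lev 2), Raj (id 8, lev 2), Eve (id 10, lev 2), Nina (id 12, lev 2).
Iteration 3: rows with boss_id in {7,8,10,12} -> Zane (id 9, lev 3).
Iteration 4: rows with boss_id in {9} -> Yara (id 11, lev 4).
Iteration 5: no rows with boss_id in {11}; recursion stops.
SUM(lev) = 0 + 1 + 1 + 1 + 2 + 2 + 2 + 2 + 3 + 4 = 18.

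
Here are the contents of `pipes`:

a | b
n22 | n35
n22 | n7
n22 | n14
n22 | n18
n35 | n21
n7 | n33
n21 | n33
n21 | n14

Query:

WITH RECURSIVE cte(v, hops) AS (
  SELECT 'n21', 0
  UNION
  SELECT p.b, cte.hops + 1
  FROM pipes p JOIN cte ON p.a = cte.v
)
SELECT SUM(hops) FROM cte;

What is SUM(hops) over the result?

2

Base: (n21, hops=0).
Iteration 1: edges from {n21} -> (n14, hops=1), (n33, hops=1).
Iteration 2: no outgoing edges from {n14,n33}; recursion stops.
SUM(hops) = 0 + 1 + 1 = 2.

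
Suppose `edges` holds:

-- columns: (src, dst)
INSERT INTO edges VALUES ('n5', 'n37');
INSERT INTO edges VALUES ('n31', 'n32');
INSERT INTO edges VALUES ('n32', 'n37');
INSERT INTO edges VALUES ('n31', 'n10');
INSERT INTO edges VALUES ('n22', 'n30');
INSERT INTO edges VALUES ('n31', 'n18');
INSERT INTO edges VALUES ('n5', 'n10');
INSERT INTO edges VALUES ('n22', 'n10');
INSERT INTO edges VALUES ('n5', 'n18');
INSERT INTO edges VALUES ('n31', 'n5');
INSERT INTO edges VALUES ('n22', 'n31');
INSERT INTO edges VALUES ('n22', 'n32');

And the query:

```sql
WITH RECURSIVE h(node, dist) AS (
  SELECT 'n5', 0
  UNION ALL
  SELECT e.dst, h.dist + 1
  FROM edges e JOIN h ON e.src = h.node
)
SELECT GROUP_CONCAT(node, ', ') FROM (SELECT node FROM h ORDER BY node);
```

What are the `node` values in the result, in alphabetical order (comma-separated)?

Base: (n5, dist=0).
Iteration 1: edges from {n5} -> (n10, dist=1), (n18, dist=1), (n37, dist=1).
Iteration 2: no outgoing edges from {n10,n18,n37}; recursion stops.

n10, n18, n37, n5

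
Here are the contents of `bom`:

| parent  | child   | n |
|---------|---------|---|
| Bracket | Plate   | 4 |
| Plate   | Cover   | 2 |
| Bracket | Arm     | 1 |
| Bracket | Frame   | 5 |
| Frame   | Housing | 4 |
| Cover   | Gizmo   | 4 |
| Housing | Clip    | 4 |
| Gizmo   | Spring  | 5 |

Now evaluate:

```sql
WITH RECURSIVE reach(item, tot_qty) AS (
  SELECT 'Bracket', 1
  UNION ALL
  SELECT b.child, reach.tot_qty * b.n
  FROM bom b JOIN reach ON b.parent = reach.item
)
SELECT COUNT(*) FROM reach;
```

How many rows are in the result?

Base: (Bracket, tot_qty=1).
Iteration 1: components of {Bracket} -> Arm = 1*1 = 1, Frame = 1*5 = 5, Plate = 1*4 = 4.
Iteration 2: components of {Arm,Frame,Plate} -> Cover = 4*2 = 8, Housing = 5*4 = 20.
Iteration 3: components of {Cover,Housing} -> Clip = 20*4 = 80, Gizmo = 8*4 = 32.
Iteration 4: components of {Clip,Gizmo} -> Spring = 32*5 = 160.
Iteration 5: no further components; recursion stops.
Total rows emitted: 9.

9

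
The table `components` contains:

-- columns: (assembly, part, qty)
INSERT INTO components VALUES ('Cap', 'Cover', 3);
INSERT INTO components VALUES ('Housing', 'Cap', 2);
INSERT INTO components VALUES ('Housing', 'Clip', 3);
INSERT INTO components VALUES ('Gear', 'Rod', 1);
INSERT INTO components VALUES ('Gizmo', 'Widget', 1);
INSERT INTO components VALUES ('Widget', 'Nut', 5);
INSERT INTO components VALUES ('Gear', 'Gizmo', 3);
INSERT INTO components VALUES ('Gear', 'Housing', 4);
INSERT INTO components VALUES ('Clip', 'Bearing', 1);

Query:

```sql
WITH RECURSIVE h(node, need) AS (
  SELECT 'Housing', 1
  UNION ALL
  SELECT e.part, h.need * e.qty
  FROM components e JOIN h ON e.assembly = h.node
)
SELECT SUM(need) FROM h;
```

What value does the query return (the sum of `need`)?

15

Base: (Housing, need=1).
Iteration 1: components of {Housing} -> Cap = 1*2 = 2, Clip = 1*3 = 3.
Iteration 2: components of {Cap,Clip} -> Bearing = 3*1 = 3, Cover = 2*3 = 6.
Iteration 3: no further components; recursion stops.
SUM(need) = 1 + 3 + 2 + 3 + 6 = 15.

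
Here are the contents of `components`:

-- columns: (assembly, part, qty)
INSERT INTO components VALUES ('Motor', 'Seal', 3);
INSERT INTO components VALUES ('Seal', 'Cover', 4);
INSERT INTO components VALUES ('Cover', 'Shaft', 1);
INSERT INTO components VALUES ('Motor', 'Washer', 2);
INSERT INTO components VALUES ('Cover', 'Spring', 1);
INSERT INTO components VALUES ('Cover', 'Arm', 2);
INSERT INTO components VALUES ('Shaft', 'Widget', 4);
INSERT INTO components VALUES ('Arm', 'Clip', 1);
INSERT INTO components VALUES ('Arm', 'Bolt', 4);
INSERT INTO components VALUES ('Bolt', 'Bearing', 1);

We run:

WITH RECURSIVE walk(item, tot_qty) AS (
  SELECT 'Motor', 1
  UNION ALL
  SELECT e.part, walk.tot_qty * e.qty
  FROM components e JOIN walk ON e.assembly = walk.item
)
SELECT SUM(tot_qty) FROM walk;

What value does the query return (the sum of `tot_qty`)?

330

Base: (Motor, tot_qty=1).
Iteration 1: components of {Motor} -> Seal = 1*3 = 3, Washer = 1*2 = 2.
Iteration 2: components of {Seal,Washer} -> Cover = 3*4 = 12.
Iteration 3: components of {Cover} -> Arm = 12*2 = 24, Shaft = 12*1 = 12, Spring = 12*1 = 12.
Iteration 4: components of {Arm,Shaft,Spring} -> Bolt = 24*4 = 96, Clip = 24*1 = 24, Widget = 12*4 = 48.
Iteration 5: components of {Bolt,Clip,Widget} -> Bearing = 96*1 = 96.
Iteration 6: no further components; recursion stops.
SUM(tot_qty) = 1 + 3 + 2 + 12 + 12 + 12 + 24 + 48 + 24 + 96 + 96 = 330.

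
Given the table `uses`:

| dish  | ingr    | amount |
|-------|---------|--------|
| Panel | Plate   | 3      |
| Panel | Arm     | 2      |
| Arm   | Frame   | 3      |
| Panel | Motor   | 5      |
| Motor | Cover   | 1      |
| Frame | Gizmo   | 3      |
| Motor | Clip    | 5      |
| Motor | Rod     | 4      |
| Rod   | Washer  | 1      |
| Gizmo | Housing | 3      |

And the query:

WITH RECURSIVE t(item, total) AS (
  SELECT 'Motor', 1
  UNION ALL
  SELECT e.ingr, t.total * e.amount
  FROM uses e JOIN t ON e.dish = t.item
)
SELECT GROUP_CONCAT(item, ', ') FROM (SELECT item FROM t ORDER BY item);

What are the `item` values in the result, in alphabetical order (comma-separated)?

Clip, Cover, Motor, Rod, Washer

Base: (Motor, total=1).
Iteration 1: components of {Motor} -> Clip = 1*5 = 5, Cover = 1*1 = 1, Rod = 1*4 = 4.
Iteration 2: components of {Clip,Cover,Rod} -> Washer = 4*1 = 4.
Iteration 3: no further components; recursion stops.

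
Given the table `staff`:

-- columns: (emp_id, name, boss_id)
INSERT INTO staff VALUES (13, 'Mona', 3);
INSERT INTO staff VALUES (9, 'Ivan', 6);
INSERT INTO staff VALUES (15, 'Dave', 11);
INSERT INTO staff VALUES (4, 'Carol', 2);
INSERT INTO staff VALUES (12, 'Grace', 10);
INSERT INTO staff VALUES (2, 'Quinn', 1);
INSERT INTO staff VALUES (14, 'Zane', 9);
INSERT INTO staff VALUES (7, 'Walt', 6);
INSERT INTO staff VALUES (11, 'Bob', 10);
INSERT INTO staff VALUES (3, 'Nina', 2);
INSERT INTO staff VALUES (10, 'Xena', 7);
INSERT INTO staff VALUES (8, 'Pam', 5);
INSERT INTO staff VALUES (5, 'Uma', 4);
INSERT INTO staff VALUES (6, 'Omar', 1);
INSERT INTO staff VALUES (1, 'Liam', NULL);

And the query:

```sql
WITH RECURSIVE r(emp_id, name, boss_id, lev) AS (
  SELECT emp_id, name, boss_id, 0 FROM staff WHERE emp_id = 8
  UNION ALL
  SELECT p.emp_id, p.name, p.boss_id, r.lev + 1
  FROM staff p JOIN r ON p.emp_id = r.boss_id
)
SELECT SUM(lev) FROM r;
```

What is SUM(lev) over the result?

10

Base: emp_id=8 (Pam), boss_id=5, lev 0.
Iteration 1: join on emp_id=5 -> Uma (id 5, boss_id=4, lev 1).
Iteration 2: join on emp_id=4 -> Carol (id 4, boss_id=2, lev 2).
Iteration 3: join on emp_id=2 -> Quinn (id 2, boss_id=1, lev 3).
Iteration 4: join on emp_id=1 -> Liam (id 1, boss_id=NULL, lev 4).
Iteration 5: boss_id is NULL; no match; recursion stops.
SUM(lev) = 0 + 1 + 2 + 3 + 4 = 10.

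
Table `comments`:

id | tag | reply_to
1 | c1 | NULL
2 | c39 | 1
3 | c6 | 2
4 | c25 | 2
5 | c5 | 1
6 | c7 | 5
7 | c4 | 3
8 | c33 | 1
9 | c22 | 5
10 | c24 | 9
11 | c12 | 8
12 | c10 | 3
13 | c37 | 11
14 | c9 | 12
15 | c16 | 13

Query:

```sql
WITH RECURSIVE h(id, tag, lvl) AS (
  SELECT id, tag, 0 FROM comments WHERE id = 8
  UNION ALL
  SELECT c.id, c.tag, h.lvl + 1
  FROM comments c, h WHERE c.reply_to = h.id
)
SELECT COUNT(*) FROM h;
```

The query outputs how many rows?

Base: id=8 (c33) at lvl 0.
Iteration 1: rows with reply_to in {8} -> c12 (id 11, lvl 1).
Iteration 2: rows with reply_to in {11} -> c37 (id 13, lvl 2).
Iteration 3: rows with reply_to in {13} -> c16 (id 15, lvl 3).
Iteration 4: no rows with reply_to in {15}; recursion stops.
Total rows emitted: 4.

4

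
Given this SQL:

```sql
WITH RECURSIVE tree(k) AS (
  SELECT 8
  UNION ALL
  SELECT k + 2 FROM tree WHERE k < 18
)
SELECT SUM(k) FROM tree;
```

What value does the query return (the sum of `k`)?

78

Base: k=8.
Iteration 1: 8 < 18 holds -> k = 8 + 2 = 10.
Iteration 2: 10 < 18 holds -> k = 10 + 2 = 12.
Iteration 3: 12 < 18 holds -> k = 12 + 2 = 14.
Iteration 4: 14 < 18 holds -> k = 14 + 2 = 16.
Iteration 5: 16 < 18 holds -> k = 16 + 2 = 18.
Iteration 6: 18 < 18 fails; recursion stops.
SUM(k) = 8 + 10 + 12 + 14 + 16 + 18 = 78.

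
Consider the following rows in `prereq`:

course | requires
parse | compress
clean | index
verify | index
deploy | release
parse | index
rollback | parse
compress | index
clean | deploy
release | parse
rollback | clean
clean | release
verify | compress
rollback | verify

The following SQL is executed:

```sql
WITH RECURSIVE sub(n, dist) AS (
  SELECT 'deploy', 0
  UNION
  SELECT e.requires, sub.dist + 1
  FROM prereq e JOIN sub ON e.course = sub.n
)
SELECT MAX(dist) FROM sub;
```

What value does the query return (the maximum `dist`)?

4

Base: (deploy, dist=0).
Iteration 1: edges from {deploy} -> (release, dist=1).
Iteration 2: edges from {release} -> (parse, dist=2).
Iteration 3: edges from {parse} -> (compress, dist=3), (index, dist=3).
Iteration 4: edges from {compress,index} -> (index, dist=4).
Iteration 5: no outgoing edges from {index}; recursion stops.
dist values: 0, 1, 2, 3, 3, 4; the maximum is 4.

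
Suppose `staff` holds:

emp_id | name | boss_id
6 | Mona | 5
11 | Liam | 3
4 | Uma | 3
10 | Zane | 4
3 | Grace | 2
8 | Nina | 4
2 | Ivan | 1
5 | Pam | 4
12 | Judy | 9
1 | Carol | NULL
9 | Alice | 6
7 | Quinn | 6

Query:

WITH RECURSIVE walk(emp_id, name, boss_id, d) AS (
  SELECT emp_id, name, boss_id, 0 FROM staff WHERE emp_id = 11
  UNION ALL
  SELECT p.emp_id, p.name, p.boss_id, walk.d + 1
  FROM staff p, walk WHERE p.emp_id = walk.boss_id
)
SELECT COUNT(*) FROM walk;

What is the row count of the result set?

4

Base: emp_id=11 (Liam), boss_id=3, d 0.
Iteration 1: join on emp_id=3 -> Grace (id 3, boss_id=2, d 1).
Iteration 2: join on emp_id=2 -> Ivan (id 2, boss_id=1, d 2).
Iteration 3: join on emp_id=1 -> Carol (id 1, boss_id=NULL, d 3).
Iteration 4: boss_id is NULL; no match; recursion stops.
Total rows emitted: 4.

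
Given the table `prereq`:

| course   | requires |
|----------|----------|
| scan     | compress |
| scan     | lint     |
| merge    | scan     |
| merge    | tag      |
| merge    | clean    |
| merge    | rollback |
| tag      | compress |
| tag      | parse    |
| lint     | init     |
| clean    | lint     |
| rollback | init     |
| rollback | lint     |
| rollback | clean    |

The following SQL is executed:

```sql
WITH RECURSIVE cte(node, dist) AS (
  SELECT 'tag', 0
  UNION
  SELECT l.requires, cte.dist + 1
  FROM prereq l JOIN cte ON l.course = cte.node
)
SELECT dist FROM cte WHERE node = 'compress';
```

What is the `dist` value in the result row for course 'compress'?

Base: (tag, dist=0).
Iteration 1: edges from {tag} -> (compress, dist=1), (parse, dist=1).
Iteration 2: no outgoing edges from {compress,parse}; recursion stops.

1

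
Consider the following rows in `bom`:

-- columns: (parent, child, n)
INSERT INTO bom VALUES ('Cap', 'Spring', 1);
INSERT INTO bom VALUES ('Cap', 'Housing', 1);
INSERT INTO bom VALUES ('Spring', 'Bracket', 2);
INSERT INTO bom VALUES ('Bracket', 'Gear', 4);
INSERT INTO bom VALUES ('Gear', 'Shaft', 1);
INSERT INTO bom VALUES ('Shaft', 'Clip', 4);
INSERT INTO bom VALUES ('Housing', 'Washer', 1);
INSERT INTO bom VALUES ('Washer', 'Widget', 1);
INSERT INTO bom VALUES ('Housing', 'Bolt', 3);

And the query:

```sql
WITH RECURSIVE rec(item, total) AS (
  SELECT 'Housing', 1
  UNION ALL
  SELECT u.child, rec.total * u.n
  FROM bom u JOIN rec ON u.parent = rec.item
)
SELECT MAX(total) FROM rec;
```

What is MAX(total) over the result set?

Base: (Housing, total=1).
Iteration 1: components of {Housing} -> Bolt = 1*3 = 3, Washer = 1*1 = 1.
Iteration 2: components of {Bolt,Washer} -> Widget = 1*1 = 1.
Iteration 3: no further components; recursion stops.
total values: 1, 1, 3, 1; the maximum is 3.

3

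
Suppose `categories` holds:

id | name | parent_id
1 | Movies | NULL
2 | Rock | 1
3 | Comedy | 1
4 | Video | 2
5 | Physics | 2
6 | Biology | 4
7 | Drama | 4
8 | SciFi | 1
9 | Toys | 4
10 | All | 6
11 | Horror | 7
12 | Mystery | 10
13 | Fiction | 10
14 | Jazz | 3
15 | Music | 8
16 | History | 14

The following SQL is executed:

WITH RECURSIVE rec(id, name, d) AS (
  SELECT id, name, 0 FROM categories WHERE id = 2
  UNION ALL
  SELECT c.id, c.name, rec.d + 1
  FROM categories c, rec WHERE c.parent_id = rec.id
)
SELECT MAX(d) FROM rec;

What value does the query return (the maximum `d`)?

4

Base: id=2 (Rock) at d 0.
Iteration 1: rows with parent_id in {2} -> Video (id 4, d 1), Physics (id 5, d 1).
Iteration 2: rows with parent_id in {4,5} -> Biology (id 6, d 2), Drama (id 7, d 2), Toys (id 9, d 2).
Iteration 3: rows with parent_id in {6,7,9} -> All (id 10, d 3), Horror (id 11, d 3).
Iteration 4: rows with parent_id in {10,11} -> Mystery (id 12, d 4), Fiction (id 13, d 4).
Iteration 5: no rows with parent_id in {12,13}; recursion stops.
d values: 0, 1, 1, 2, 2, 2, 3, 3, 4, 4; the maximum is 4.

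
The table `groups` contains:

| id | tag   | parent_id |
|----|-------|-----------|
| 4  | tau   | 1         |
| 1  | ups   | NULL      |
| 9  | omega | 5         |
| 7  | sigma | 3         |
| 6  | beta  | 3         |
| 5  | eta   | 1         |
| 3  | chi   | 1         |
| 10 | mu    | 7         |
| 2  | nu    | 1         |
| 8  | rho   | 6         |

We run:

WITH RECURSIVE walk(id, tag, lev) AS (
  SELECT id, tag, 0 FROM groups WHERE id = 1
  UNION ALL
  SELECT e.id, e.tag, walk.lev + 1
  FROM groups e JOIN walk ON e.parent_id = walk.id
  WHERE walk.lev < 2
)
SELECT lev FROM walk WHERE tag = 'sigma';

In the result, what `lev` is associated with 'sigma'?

Base: id=1 (ups) at lev 0.
Iteration 1: rows with parent_id in {1} -> nu (id 2, lev 1), chi (id 3, lev 1), tau (id 4, lev 1), eta (id 5, lev 1).
Iteration 2: rows with parent_id in {2,3,4,5} -> beta (id 6, lev 2), sigma (id 7, lev 2), omega (id 9, lev 2).
Iteration 3: lev < 2 fails for all current rows; recursion stops.

2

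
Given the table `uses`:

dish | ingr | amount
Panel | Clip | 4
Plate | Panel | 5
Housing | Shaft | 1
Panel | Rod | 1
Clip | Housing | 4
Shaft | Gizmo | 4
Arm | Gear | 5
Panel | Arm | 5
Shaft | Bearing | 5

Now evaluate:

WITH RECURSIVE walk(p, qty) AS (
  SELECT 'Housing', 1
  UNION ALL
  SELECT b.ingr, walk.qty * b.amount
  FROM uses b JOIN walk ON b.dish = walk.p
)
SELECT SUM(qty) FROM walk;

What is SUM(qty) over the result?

11

Base: (Housing, qty=1).
Iteration 1: components of {Housing} -> Shaft = 1*1 = 1.
Iteration 2: components of {Shaft} -> Bearing = 1*5 = 5, Gizmo = 1*4 = 4.
Iteration 3: no further components; recursion stops.
SUM(qty) = 1 + 1 + 4 + 5 = 11.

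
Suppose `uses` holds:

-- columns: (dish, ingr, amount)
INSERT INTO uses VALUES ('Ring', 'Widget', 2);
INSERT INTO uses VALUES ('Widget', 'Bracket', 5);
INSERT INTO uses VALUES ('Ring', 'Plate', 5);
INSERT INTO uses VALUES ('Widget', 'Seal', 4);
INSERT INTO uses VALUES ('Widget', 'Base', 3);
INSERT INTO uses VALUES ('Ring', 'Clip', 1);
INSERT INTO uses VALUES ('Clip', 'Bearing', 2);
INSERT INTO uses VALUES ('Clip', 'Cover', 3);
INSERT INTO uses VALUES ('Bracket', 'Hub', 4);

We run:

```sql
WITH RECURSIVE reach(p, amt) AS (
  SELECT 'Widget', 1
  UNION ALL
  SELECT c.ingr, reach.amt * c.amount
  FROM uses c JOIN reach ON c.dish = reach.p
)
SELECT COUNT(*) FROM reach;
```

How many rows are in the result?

Base: (Widget, amt=1).
Iteration 1: components of {Widget} -> Base = 1*3 = 3, Bracket = 1*5 = 5, Seal = 1*4 = 4.
Iteration 2: components of {Base,Bracket,Seal} -> Hub = 5*4 = 20.
Iteration 3: no further components; recursion stops.
Total rows emitted: 5.

5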